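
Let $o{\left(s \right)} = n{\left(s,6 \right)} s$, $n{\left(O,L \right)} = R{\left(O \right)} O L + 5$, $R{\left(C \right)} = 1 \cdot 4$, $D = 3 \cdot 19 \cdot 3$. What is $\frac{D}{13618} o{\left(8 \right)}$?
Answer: $\frac{134748}{6809} \approx 19.79$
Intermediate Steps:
$D = 171$ ($D = 57 \cdot 3 = 171$)
$R{\left(C \right)} = 4$
$n{\left(O,L \right)} = 5 + 4 L O$ ($n{\left(O,L \right)} = 4 O L + 5 = 4 L O + 5 = 5 + 4 L O$)
$o{\left(s \right)} = s \left(5 + 24 s\right)$ ($o{\left(s \right)} = \left(5 + 4 \cdot 6 s\right) s = \left(5 + 24 s\right) s = s \left(5 + 24 s\right)$)
$\frac{D}{13618} o{\left(8 \right)} = \frac{171}{13618} \cdot 8 \left(5 + 24 \cdot 8\right) = 171 \cdot \frac{1}{13618} \cdot 8 \left(5 + 192\right) = \frac{171 \cdot 8 \cdot 197}{13618} = \frac{171}{13618} \cdot 1576 = \frac{134748}{6809}$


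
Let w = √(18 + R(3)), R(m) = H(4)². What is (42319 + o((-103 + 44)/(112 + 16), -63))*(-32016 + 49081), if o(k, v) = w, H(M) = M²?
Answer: 722173735 + 17065*√274 ≈ 7.2246e+8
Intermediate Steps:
R(m) = 256 (R(m) = (4²)² = 16² = 256)
w = √274 (w = √(18 + 256) = √274 ≈ 16.553)
o(k, v) = √274
(42319 + o((-103 + 44)/(112 + 16), -63))*(-32016 + 49081) = (42319 + √274)*(-32016 + 49081) = (42319 + √274)*17065 = 722173735 + 17065*√274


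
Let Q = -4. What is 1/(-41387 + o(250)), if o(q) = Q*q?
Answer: -1/42387 ≈ -2.3592e-5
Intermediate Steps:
o(q) = -4*q
1/(-41387 + o(250)) = 1/(-41387 - 4*250) = 1/(-41387 - 1000) = 1/(-42387) = -1/42387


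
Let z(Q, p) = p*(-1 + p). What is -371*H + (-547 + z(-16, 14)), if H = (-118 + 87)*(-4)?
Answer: -46369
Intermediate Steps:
H = 124 (H = -31*(-4) = 124)
-371*H + (-547 + z(-16, 14)) = -371*124 + (-547 + 14*(-1 + 14)) = -46004 + (-547 + 14*13) = -46004 + (-547 + 182) = -46004 - 365 = -46369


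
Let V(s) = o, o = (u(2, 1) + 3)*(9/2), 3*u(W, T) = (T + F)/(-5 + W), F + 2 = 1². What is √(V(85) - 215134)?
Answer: I*√860482/2 ≈ 463.81*I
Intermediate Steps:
F = -1 (F = -2 + 1² = -2 + 1 = -1)
u(W, T) = (-1 + T)/(3*(-5 + W)) (u(W, T) = ((T - 1)/(-5 + W))/3 = ((-1 + T)/(-5 + W))/3 = (-1 + T)/(3*(-5 + W)))
o = 27/2 (o = ((-1 + 1)/(3*(-5 + 2)) + 3)*(9/2) = ((⅓)*0/(-3) + 3)*(9*(½)) = ((⅓)*(-⅓)*0 + 3)*(9/2) = (0 + 3)*(9/2) = 3*(9/2) = 27/2 ≈ 13.500)
V(s) = 27/2
√(V(85) - 215134) = √(27/2 - 215134) = √(-430241/2) = I*√860482/2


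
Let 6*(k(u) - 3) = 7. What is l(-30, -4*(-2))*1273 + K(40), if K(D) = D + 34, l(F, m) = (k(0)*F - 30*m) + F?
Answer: -502761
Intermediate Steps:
k(u) = 25/6 (k(u) = 3 + (⅙)*7 = 3 + 7/6 = 25/6)
l(F, m) = -30*m + 31*F/6 (l(F, m) = (25*F/6 - 30*m) + F = (-30*m + 25*F/6) + F = -30*m + 31*F/6)
K(D) = 34 + D
l(-30, -4*(-2))*1273 + K(40) = (-(-120)*(-2) + (31/6)*(-30))*1273 + (34 + 40) = (-30*8 - 155)*1273 + 74 = (-240 - 155)*1273 + 74 = -395*1273 + 74 = -502835 + 74 = -502761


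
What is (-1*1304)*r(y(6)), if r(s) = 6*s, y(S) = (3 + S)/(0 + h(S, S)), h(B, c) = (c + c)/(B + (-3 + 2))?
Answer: -29340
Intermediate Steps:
h(B, c) = 2*c/(-1 + B) (h(B, c) = (2*c)/(B - 1) = (2*c)/(-1 + B) = 2*c/(-1 + B))
y(S) = (-1 + S)*(3 + S)/(2*S) (y(S) = (3 + S)/(0 + 2*S/(-1 + S)) = (3 + S)/((2*S/(-1 + S))) = (3 + S)*((-1 + S)/(2*S)) = (-1 + S)*(3 + S)/(2*S))
(-1*1304)*r(y(6)) = (-1*1304)*(6*((½)*(-1 + 6)*(3 + 6)/6)) = -7824*(½)*(⅙)*5*9 = -7824*15/4 = -1304*45/2 = -29340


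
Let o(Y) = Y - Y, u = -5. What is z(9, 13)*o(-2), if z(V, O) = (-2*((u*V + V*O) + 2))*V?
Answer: 0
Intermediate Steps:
z(V, O) = V*(-4 + 10*V - 2*O*V) (z(V, O) = (-2*((-5*V + V*O) + 2))*V = (-2*((-5*V + O*V) + 2))*V = (-2*(2 - 5*V + O*V))*V = (-4 + 10*V - 2*O*V)*V = V*(-4 + 10*V - 2*O*V))
o(Y) = 0
z(9, 13)*o(-2) = (2*9*(-2 + 5*9 - 1*13*9))*0 = (2*9*(-2 + 45 - 117))*0 = (2*9*(-74))*0 = -1332*0 = 0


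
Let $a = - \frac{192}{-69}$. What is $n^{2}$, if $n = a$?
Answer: $\frac{4096}{529} \approx 7.7429$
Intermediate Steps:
$a = \frac{64}{23}$ ($a = \left(-192\right) \left(- \frac{1}{69}\right) = \frac{64}{23} \approx 2.7826$)
$n = \frac{64}{23} \approx 2.7826$
$n^{2} = \left(\frac{64}{23}\right)^{2} = \frac{4096}{529}$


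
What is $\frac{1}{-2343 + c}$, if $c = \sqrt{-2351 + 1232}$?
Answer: $- \frac{781}{1830256} - \frac{i \sqrt{1119}}{5490768} \approx -0.00042672 - 6.0923 \cdot 10^{-6} i$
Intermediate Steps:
$c = i \sqrt{1119}$ ($c = \sqrt{-1119} = i \sqrt{1119} \approx 33.451 i$)
$\frac{1}{-2343 + c} = \frac{1}{-2343 + i \sqrt{1119}}$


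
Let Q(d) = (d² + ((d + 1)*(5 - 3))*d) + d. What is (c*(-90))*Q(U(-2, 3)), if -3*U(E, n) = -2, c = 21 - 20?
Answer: -300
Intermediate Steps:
c = 1
U(E, n) = ⅔ (U(E, n) = -⅓*(-2) = ⅔)
Q(d) = d + d² + d*(2 + 2*d) (Q(d) = (d² + ((1 + d)*2)*d) + d = (d² + (2 + 2*d)*d) + d = (d² + d*(2 + 2*d)) + d = d + d² + d*(2 + 2*d))
(c*(-90))*Q(U(-2, 3)) = (1*(-90))*(3*(⅔)*(1 + ⅔)) = -270*2*5/(3*3) = -90*10/3 = -300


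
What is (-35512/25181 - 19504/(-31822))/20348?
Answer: -79866580/2038131430517 ≈ -3.9186e-5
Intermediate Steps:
(-35512/25181 - 19504/(-31822))/20348 = (-35512*1/25181 - 19504*(-1/31822))*(1/20348) = (-35512/25181 + 9752/15911)*(1/20348) = -319466320/400654891*1/20348 = -79866580/2038131430517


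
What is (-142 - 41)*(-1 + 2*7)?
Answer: -2379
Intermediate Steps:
(-142 - 41)*(-1 + 2*7) = -183*(-1 + 14) = -183*13 = -2379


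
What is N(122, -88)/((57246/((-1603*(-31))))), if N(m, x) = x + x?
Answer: -624712/4089 ≈ -152.78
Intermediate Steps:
N(m, x) = 2*x
N(122, -88)/((57246/((-1603*(-31))))) = (2*(-88))/((57246/((-1603*(-31))))) = -176/(57246/49693) = -176/(57246*(1/49693)) = -176/8178/7099 = -176*7099/8178 = -624712/4089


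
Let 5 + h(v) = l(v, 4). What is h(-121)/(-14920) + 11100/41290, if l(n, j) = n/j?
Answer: 66826989/246418720 ≈ 0.27119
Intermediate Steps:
h(v) = -5 + v/4
h(-121)/(-14920) + 11100/41290 = (-5 + (1/4)*(-121))/(-14920) + 11100/41290 = (-5 - 121/4)*(-1/14920) + 11100*(1/41290) = -141/4*(-1/14920) + 1110/4129 = 141/59680 + 1110/4129 = 66826989/246418720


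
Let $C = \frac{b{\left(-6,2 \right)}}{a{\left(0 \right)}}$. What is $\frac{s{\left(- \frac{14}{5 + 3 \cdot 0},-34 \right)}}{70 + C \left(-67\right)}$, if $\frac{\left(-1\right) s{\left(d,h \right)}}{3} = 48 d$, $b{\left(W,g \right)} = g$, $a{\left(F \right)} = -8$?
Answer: $\frac{8064}{1735} \approx 4.6478$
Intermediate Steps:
$C = - \frac{1}{4}$ ($C = \frac{2}{-8} = 2 \left(- \frac{1}{8}\right) = - \frac{1}{4} \approx -0.25$)
$s{\left(d,h \right)} = - 144 d$ ($s{\left(d,h \right)} = - 3 \cdot 48 d = - 144 d$)
$\frac{s{\left(- \frac{14}{5 + 3 \cdot 0},-34 \right)}}{70 + C \left(-67\right)} = \frac{\left(-144\right) \left(- \frac{14}{5 + 3 \cdot 0}\right)}{70 - - \frac{67}{4}} = \frac{\left(-144\right) \left(- \frac{14}{5 + 0}\right)}{70 + \frac{67}{4}} = \frac{\left(-144\right) \left(- \frac{14}{5}\right)}{\frac{347}{4}} = - 144 \left(\left(-14\right) \frac{1}{5}\right) \frac{4}{347} = \left(-144\right) \left(- \frac{14}{5}\right) \frac{4}{347} = \frac{2016}{5} \cdot \frac{4}{347} = \frac{8064}{1735}$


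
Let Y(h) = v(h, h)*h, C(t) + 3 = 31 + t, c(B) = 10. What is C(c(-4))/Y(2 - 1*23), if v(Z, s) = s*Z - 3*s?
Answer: -19/5292 ≈ -0.0035903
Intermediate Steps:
v(Z, s) = -3*s + Z*s (v(Z, s) = Z*s - 3*s = -3*s + Z*s)
C(t) = 28 + t (C(t) = -3 + (31 + t) = 28 + t)
Y(h) = h²*(-3 + h) (Y(h) = (h*(-3 + h))*h = h²*(-3 + h))
C(c(-4))/Y(2 - 1*23) = (28 + 10)/(((2 - 1*23)²*(-3 + (2 - 1*23)))) = 38/(((2 - 23)²*(-3 + (2 - 23)))) = 38/(((-21)²*(-3 - 21))) = 38/((441*(-24))) = 38/(-10584) = 38*(-1/10584) = -19/5292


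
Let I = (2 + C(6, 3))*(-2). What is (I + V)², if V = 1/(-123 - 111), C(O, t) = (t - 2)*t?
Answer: 5480281/54756 ≈ 100.09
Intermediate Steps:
C(O, t) = t*(-2 + t) (C(O, t) = (-2 + t)*t = t*(-2 + t))
I = -10 (I = (2 + 3*(-2 + 3))*(-2) = (2 + 3*1)*(-2) = (2 + 3)*(-2) = 5*(-2) = -10)
V = -1/234 (V = 1/(-234) = -1/234 ≈ -0.0042735)
(I + V)² = (-10 - 1/234)² = (-2341/234)² = 5480281/54756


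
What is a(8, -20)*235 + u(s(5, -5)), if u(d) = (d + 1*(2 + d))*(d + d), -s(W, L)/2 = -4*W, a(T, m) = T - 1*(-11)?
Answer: 11025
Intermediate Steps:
a(T, m) = 11 + T (a(T, m) = T + 11 = 11 + T)
s(W, L) = 8*W (s(W, L) = -(-8)*W = 8*W)
u(d) = 2*d*(2 + 2*d) (u(d) = (d + (2 + d))*(2*d) = (2 + 2*d)*(2*d) = 2*d*(2 + 2*d))
a(8, -20)*235 + u(s(5, -5)) = (11 + 8)*235 + 4*(8*5)*(1 + 8*5) = 19*235 + 4*40*(1 + 40) = 4465 + 4*40*41 = 4465 + 6560 = 11025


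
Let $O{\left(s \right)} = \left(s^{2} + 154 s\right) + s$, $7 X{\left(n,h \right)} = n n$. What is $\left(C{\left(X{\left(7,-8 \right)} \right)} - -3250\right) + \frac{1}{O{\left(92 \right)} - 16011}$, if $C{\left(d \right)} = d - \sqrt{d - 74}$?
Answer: $\frac{21864242}{6713} - i \sqrt{67} \approx 3257.0 - 8.1853 i$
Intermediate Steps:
$X{\left(n,h \right)} = \frac{n^{2}}{7}$ ($X{\left(n,h \right)} = \frac{n n}{7} = \frac{n^{2}}{7}$)
$C{\left(d \right)} = d - \sqrt{-74 + d}$
$O{\left(s \right)} = s^{2} + 155 s$
$\left(C{\left(X{\left(7,-8 \right)} \right)} - -3250\right) + \frac{1}{O{\left(92 \right)} - 16011} = \left(\left(\frac{7^{2}}{7} - \sqrt{-74 + \frac{7^{2}}{7}}\right) - -3250\right) + \frac{1}{92 \left(155 + 92\right) - 16011} = \left(\left(\frac{1}{7} \cdot 49 - \sqrt{-74 + \frac{1}{7} \cdot 49}\right) + 3250\right) + \frac{1}{92 \cdot 247 - 16011} = \left(\left(7 - \sqrt{-74 + 7}\right) + 3250\right) + \frac{1}{22724 - 16011} = \left(\left(7 - \sqrt{-67}\right) + 3250\right) + \frac{1}{6713} = \left(\left(7 - i \sqrt{67}\right) + 3250\right) + \frac{1}{6713} = \left(3257 - i \sqrt{67}\right) + \frac{1}{6713} = \frac{21864242}{6713} - i \sqrt{67}$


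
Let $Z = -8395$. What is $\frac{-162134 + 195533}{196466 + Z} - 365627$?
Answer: $- \frac{68763802118}{188071} \approx -3.6563 \cdot 10^{5}$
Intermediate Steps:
$\frac{-162134 + 195533}{196466 + Z} - 365627 = \frac{-162134 + 195533}{196466 - 8395} - 365627 = \frac{33399}{188071} - 365627 = - \frac{68763802118}{188071}$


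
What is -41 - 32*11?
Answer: -393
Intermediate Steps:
-41 - 32*11 = -41 - 352 = -393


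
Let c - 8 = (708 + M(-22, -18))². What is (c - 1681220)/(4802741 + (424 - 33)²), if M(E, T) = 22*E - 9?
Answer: -1634987/4955622 ≈ -0.32993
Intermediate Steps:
M(E, T) = -9 + 22*E
c = 46233 (c = 8 + (708 + (-9 + 22*(-22)))² = 8 + (708 + (-9 - 484))² = 8 + (708 - 493)² = 8 + 215² = 8 + 46225 = 46233)
(c - 1681220)/(4802741 + (424 - 33)²) = (46233 - 1681220)/(4802741 + (424 - 33)²) = -1634987/(4802741 + 391²) = -1634987/(4802741 + 152881) = -1634987/4955622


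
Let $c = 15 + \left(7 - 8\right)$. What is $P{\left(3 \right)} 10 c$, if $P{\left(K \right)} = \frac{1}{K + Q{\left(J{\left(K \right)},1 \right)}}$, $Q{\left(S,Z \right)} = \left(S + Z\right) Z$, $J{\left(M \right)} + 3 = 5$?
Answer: $\frac{70}{3} \approx 23.333$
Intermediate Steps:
$J{\left(M \right)} = 2$ ($J{\left(M \right)} = -3 + 5 = 2$)
$c = 14$ ($c = 15 + \left(7 - 8\right) = 15 - 1 = 14$)
$Q{\left(S,Z \right)} = Z \left(S + Z\right)$
$P{\left(K \right)} = \frac{1}{3 + K}$ ($P{\left(K \right)} = \frac{1}{K + 1 \left(2 + 1\right)} = \frac{1}{K + 1 \cdot 3} = \frac{1}{K + 3} = \frac{1}{3 + K}$)
$P{\left(3 \right)} 10 c = \frac{1}{3 + 3} \cdot 10 \cdot 14 = \frac{1}{6} \cdot 10 \cdot 14 = \frac{5}{3} \cdot 14 = \frac{70}{3}$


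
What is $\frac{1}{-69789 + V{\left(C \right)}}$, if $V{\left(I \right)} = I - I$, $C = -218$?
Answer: $- \frac{1}{69789} \approx -1.4329 \cdot 10^{-5}$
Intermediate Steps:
$V{\left(I \right)} = 0$
$\frac{1}{-69789 + V{\left(C \right)}} = \frac{1}{-69789 + 0} = \frac{1}{-69789} = - \frac{1}{69789}$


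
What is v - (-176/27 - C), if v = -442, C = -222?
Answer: -17752/27 ≈ -657.48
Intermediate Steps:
v - (-176/27 - C) = -442 - (-176/27 - 1*(-222)) = -442 - (-176*1/27 + 222) = -442 - (-176/27 + 222) = -442 - 1*5818/27 = -442 - 5818/27 = -17752/27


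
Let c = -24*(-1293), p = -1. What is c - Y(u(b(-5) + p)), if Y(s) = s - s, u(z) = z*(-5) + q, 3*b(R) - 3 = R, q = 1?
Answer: 31032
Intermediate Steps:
b(R) = 1 + R/3
c = 31032
u(z) = 1 - 5*z (u(z) = z*(-5) + 1 = -5*z + 1 = 1 - 5*z)
Y(s) = 0
c - Y(u(b(-5) + p)) = 31032 - 1*0 = 31032 + 0 = 31032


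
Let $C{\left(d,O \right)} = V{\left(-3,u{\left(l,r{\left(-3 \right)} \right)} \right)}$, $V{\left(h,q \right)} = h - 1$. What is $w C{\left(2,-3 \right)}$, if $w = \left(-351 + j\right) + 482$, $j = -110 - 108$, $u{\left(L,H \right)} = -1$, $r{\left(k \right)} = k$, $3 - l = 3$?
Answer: $348$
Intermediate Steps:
$l = 0$ ($l = 3 - 3 = 0$)
$V{\left(h,q \right)} = -1 + h$
$j = -218$ ($j = -110 - 108 = -218$)
$C{\left(d,O \right)} = -4$ ($C{\left(d,O \right)} = -1 - 3 = -4$)
$w = -87$ ($w = \left(-351 - 218\right) + 482 = -569 + 482 = -87$)
$w C{\left(2,-3 \right)} = \left(-87\right) \left(-4\right) = 348$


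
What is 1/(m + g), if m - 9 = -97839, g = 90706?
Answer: -1/7124 ≈ -0.00014037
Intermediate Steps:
m = -97830 (m = 9 - 97839 = -97830)
1/(m + g) = 1/(-97830 + 90706) = 1/(-7124) = -1/7124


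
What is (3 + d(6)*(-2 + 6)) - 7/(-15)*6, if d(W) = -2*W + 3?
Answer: -151/5 ≈ -30.200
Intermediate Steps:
d(W) = 3 - 2*W
(3 + d(6)*(-2 + 6)) - 7/(-15)*6 = (3 + (3 - 2*6)*(-2 + 6)) - 7/(-15)*6 = (3 + (3 - 12)*4) - 7*(-1/15)*6 = (3 - 9*4) + (7/15)*6 = (3 - 36) + 14/5 = -33 + 14/5 = -151/5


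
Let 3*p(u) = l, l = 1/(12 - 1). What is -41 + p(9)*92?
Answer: -1261/33 ≈ -38.212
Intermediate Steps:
l = 1/11 ≈ 0.090909
p(u) = 1/33 (p(u) = (⅓)*(1/11) = 1/33)
-41 + p(9)*92 = -41 + (1/33)*92 = -41 + 92/33 = -1261/33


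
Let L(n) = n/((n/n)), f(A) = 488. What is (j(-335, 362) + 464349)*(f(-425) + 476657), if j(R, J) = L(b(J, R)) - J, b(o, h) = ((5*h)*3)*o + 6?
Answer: -646558672265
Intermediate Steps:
b(o, h) = 6 + 15*h*o (b(o, h) = (15*h)*o + 6 = 15*h*o + 6 = 6 + 15*h*o)
L(n) = n (L(n) = n/1 = n*1 = n)
j(R, J) = 6 - J + 15*J*R (j(R, J) = (6 + 15*R*J) - J = (6 + 15*J*R) - J = 6 - J + 15*J*R)
(j(-335, 362) + 464349)*(f(-425) + 476657) = ((6 - 1*362 + 15*362*(-335)) + 464349)*(488 + 476657) = ((6 - 362 - 1819050) + 464349)*477145 = (-1819406 + 464349)*477145 = -1355057*477145 = -646558672265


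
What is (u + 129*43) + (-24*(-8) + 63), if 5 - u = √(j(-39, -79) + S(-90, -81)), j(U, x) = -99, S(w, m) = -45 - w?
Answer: 5807 - 3*I*√6 ≈ 5807.0 - 7.3485*I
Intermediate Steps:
u = 5 - 3*I*√6 (u = 5 - √(-99 + (-45 - 1*(-90))) = 5 - √(-99 + (-45 + 90)) = 5 - √(-99 + 45) = 5 - √(-54) = 5 - 3*I*√6 ≈ 5.0 - 7.3485*I)
(u + 129*43) + (-24*(-8) + 63) = ((5 - 3*I*√6) + 129*43) + (-24*(-8) + 63) = ((5 - 3*I*√6) + 5547) + (192 + 63) = (5552 - 3*I*√6) + 255 = 5807 - 3*I*√6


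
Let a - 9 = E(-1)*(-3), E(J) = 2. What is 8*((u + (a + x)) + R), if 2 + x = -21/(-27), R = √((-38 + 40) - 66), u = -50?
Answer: -3472/9 + 64*I ≈ -385.78 + 64.0*I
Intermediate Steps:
R = 8*I (R = √(2 - 66) = √(-64) = 8*I ≈ 8.0*I)
a = 3 (a = 9 + 2*(-3) = 9 - 6 = 3)
x = -11/9 (x = -2 - 21/(-27) = -2 - 21*(-1/27) = -2 + 7/9 = -11/9 ≈ -1.2222)
8*((u + (a + x)) + R) = 8*((-50 + (3 - 11/9)) + 8*I) = 8*((-50 + 16/9) + 8*I) = 8*(-434/9 + 8*I) = -3472/9 + 64*I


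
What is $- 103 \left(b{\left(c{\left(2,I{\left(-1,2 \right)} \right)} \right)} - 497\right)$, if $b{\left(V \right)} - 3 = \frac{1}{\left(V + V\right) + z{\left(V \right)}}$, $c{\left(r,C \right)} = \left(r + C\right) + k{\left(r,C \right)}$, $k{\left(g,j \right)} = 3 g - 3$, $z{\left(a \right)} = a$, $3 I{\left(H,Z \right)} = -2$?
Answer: $\frac{661363}{13} \approx 50874.0$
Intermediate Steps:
$I{\left(H,Z \right)} = - \frac{2}{3}$ ($I{\left(H,Z \right)} = \frac{1}{3} \left(-2\right) = - \frac{2}{3}$)
$k{\left(g,j \right)} = -3 + 3 g$
$c{\left(r,C \right)} = -3 + C + 4 r$ ($c{\left(r,C \right)} = \left(r + C\right) + \left(-3 + 3 r\right) = \left(C + r\right) + \left(-3 + 3 r\right) = -3 + C + 4 r$)
$b{\left(V \right)} = 3 + \frac{1}{3 V}$ ($b{\left(V \right)} = 3 + \frac{1}{\left(V + V\right) + V} = 3 + \frac{1}{2 V + V} = 3 + \frac{1}{3 V}$)
$- 103 \left(b{\left(c{\left(2,I{\left(-1,2 \right)} \right)} \right)} - 497\right) = - 103 \left(\left(3 + \frac{1}{3 \left(-3 - \frac{2}{3} + 4 \cdot 2\right)}\right) - 497\right) = - 103 \left(\left(3 + \frac{1}{3 \left(-3 - \frac{2}{3} + 8\right)}\right) - 497\right) = - 103 \left(\left(3 + \frac{1}{3 \cdot \frac{13}{3}}\right) - 497\right) = - 103 \left(\left(3 + \frac{1}{3} \cdot \frac{3}{13}\right) - 497\right) = - 103 \left(\left(3 + \frac{1}{13}\right) - 497\right) = - 103 \left(\frac{40}{13} - 497\right) = \left(-103\right) \left(- \frac{6421}{13}\right) = \frac{661363}{13}$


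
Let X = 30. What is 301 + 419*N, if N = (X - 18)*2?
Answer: 10357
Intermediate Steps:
N = 24 (N = (30 - 18)*2 = 12*2 = 24)
301 + 419*N = 301 + 419*24 = 301 + 10056 = 10357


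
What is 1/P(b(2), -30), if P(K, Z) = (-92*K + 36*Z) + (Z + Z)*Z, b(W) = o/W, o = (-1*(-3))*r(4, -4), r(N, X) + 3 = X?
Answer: 1/1686 ≈ 0.00059312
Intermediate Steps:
r(N, X) = -3 + X
o = -21 (o = (-1*(-3))*(-3 - 4) = 3*(-7) = -21)
b(W) = -21/W
P(K, Z) = -92*K + 2*Z² + 36*Z (P(K, Z) = (-92*K + 36*Z) + (2*Z)*Z = (-92*K + 36*Z) + 2*Z² = -92*K + 2*Z² + 36*Z)
1/P(b(2), -30) = 1/(-(-1932)/2 + 2*(-30)² + 36*(-30)) = 1/(-(-1932)/2 + 2*900 - 1080) = 1/(-92*(-21/2) + 1800 - 1080) = 1/(966 + 1800 - 1080) = 1/1686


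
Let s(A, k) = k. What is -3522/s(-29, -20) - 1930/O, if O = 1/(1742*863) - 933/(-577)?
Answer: -2854278670601/2805244790 ≈ -1017.5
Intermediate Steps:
O = 1402622395/867430642 (O = (1/1742)*(1/863) - 933*(-1/577) = 1/1503346 + 933/577 = 1402622395/867430642 ≈ 1.6170)
-3522/s(-29, -20) - 1930/O = -3522/(-20) - 1930/1402622395/867430642 = -3522*(-1/20) - 1930*867430642/1402622395 = 1761/10 - 334828227812/280524479 = -2854278670601/2805244790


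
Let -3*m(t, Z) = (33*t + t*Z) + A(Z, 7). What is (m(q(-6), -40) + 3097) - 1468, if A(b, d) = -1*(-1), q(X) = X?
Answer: 4844/3 ≈ 1614.7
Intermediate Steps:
A(b, d) = 1
m(t, Z) = -1/3 - 11*t - Z*t/3 (m(t, Z) = -((33*t + t*Z) + 1)/3 = -((33*t + Z*t) + 1)/3 = -(1 + 33*t + Z*t)/3 = -1/3 - 11*t - Z*t/3)
(m(q(-6), -40) + 3097) - 1468 = ((-1/3 - 11*(-6) - 1/3*(-40)*(-6)) + 3097) - 1468 = ((-1/3 + 66 - 80) + 3097) - 1468 = (-43/3 + 3097) - 1468 = 9248/3 - 1468 = 4844/3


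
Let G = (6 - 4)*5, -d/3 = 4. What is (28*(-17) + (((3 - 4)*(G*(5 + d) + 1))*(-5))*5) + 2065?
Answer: -136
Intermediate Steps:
d = -12 (d = -3*4 = -12)
G = 10 (G = 2*5 = 10)
(28*(-17) + (((3 - 4)*(G*(5 + d) + 1))*(-5))*5) + 2065 = (28*(-17) + (((3 - 4)*(10*(5 - 12) + 1))*(-5))*5) + 2065 = (-476 + (-(10*(-7) + 1)*(-5))*5) + 2065 = (-476 + (-(-70 + 1)*(-5))*5) + 2065 = (-476 + (-1*(-69)*(-5))*5) + 2065 = (-476 + (69*(-5))*5) + 2065 = (-476 - 345*5) + 2065 = (-476 - 1725) + 2065 = -2201 + 2065 = -136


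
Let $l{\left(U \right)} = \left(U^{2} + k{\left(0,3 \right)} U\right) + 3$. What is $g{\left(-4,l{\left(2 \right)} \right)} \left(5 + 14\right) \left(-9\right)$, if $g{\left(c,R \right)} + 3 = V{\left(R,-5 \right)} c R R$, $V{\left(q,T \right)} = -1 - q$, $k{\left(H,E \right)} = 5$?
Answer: $-3557655$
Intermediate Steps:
$l{\left(U \right)} = 3 + U^{2} + 5 U$ ($l{\left(U \right)} = \left(U^{2} + 5 U\right) + 3 = 3 + U^{2} + 5 U$)
$g{\left(c,R \right)} = -3 + c R^{2} \left(-1 - R\right)$ ($g{\left(c,R \right)} = -3 + \left(-1 - R\right) c R R = -3 + \left(-1 - R\right) R c R = -3 + R c \left(-1 - R\right) R = -3 + c R^{2} \left(-1 - R\right)$)
$g{\left(-4,l{\left(2 \right)} \right)} \left(5 + 14\right) \left(-9\right) = \left(-3 - - 4 \left(3 + 2^{2} + 5 \cdot 2\right)^{2} \left(1 + \left(3 + 2^{2} + 5 \cdot 2\right)\right)\right) \left(5 + 14\right) \left(-9\right) = \left(-3 - - 4 \left(3 + 4 + 10\right)^{2} \left(1 + \left(3 + 4 + 10\right)\right)\right) 19 \left(-9\right) = \left(-3 - - 4 \cdot 17^{2} \left(1 + 17\right)\right) \left(-171\right) = \left(-3 - \left(-4\right) 289 \cdot 18\right) \left(-171\right) = \left(-3 + 20808\right) \left(-171\right) = 20805 \left(-171\right) = -3557655$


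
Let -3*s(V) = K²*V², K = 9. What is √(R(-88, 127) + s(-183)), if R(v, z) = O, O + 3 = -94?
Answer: 10*I*√9043 ≈ 950.95*I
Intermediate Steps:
O = -97 (O = -3 - 94 = -97)
R(v, z) = -97
s(V) = -27*V² (s(V) = -9²*V²/3 = -27*V²)
√(R(-88, 127) + s(-183)) = √(-97 - 27*(-183)²) = √(-97 - 27*33489) = √(-97 - 904203) = √(-904300) = 10*I*√9043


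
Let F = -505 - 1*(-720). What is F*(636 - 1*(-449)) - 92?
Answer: 233183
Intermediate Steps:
F = 215 (F = -505 + 720 = 215)
F*(636 - 1*(-449)) - 92 = 215*(636 - 1*(-449)) - 92 = 215*(636 + 449) - 92 = 215*1085 - 92 = 233275 - 92 = 233183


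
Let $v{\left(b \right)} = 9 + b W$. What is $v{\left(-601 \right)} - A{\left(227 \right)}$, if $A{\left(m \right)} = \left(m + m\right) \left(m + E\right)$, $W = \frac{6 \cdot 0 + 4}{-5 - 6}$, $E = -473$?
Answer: $\frac{1231027}{11} \approx 1.1191 \cdot 10^{5}$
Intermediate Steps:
$W = - \frac{4}{11}$ ($W = \frac{0 + 4}{-11} = 4 \left(- \frac{1}{11}\right) = - \frac{4}{11} \approx -0.36364$)
$v{\left(b \right)} = 9 - \frac{4 b}{11}$ ($v{\left(b \right)} = 9 + b \left(- \frac{4}{11}\right) = 9 - \frac{4 b}{11}$)
$A{\left(m \right)} = 2 m \left(-473 + m\right)$ ($A{\left(m \right)} = \left(m + m\right) \left(m - 473\right) = 2 m \left(-473 + m\right)$)
$v{\left(-601 \right)} - A{\left(227 \right)} = \left(9 - - \frac{2404}{11}\right) - 2 \cdot 227 \left(-473 + 227\right) = \left(9 + \frac{2404}{11}\right) - 2 \cdot 227 \left(-246\right) = \frac{2503}{11} - -111684 = \frac{2503}{11} + 111684 = \frac{1231027}{11}$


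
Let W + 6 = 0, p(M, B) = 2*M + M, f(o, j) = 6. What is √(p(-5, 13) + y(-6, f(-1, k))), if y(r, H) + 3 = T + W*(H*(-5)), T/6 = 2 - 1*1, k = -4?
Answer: 2*√42 ≈ 12.961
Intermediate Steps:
p(M, B) = 3*M
T = 6 (T = 6*(2 - 1*1) = 6*(2 - 1) = 6*1 = 6)
W = -6 (W = -6 + 0 = -6)
y(r, H) = 3 + 30*H (y(r, H) = -3 + (6 - 6*H*(-5)) = -3 + (6 - (-30)*H) = -3 + (6 + 30*H) = 3 + 30*H)
√(p(-5, 13) + y(-6, f(-1, k))) = √(3*(-5) + (3 + 30*6)) = √(-15 + (3 + 180)) = √(-15 + 183) = √168 = 2*√42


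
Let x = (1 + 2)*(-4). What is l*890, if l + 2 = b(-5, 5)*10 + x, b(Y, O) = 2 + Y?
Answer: -39160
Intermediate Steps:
x = -12 (x = 3*(-4) = -12)
l = -44 (l = -2 + ((2 - 5)*10 - 12) = -2 + (-3*10 - 12) = -2 + (-30 - 12) = -2 - 42 = -44)
l*890 = -44*890 = -39160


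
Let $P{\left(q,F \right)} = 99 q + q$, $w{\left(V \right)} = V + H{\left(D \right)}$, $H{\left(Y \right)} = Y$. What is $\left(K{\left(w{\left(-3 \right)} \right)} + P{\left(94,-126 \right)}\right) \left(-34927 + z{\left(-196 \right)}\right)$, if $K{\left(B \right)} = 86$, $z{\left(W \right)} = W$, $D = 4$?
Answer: $-333176778$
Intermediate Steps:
$w{\left(V \right)} = 4 + V$ ($w{\left(V \right)} = V + 4 = 4 + V$)
$P{\left(q,F \right)} = 100 q$
$\left(K{\left(w{\left(-3 \right)} \right)} + P{\left(94,-126 \right)}\right) \left(-34927 + z{\left(-196 \right)}\right) = \left(86 + 100 \cdot 94\right) \left(-34927 - 196\right) = \left(86 + 9400\right) \left(-35123\right) = 9486 \left(-35123\right) = -333176778$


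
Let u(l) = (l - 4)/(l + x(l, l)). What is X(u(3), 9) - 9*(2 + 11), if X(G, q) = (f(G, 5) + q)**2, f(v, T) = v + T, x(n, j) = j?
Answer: 2677/36 ≈ 74.361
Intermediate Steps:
f(v, T) = T + v
u(l) = (-4 + l)/(2*l) (u(l) = (l - 4)/(l + l) = (-4 + l)/((2*l)) = (-4 + l)*(1/(2*l)) = (-4 + l)/(2*l))
X(G, q) = (5 + G + q)**2 (X(G, q) = ((5 + G) + q)**2 = (5 + G + q)**2)
X(u(3), 9) - 9*(2 + 11) = (5 + (1/2)*(-4 + 3)/3 + 9)**2 - 9*(2 + 11) = (5 + (1/2)*(1/3)*(-1) + 9)**2 - 9*13 = (5 - 1/6 + 9)**2 - 1*117 = (83/6)**2 - 117 = 6889/36 - 117 = 2677/36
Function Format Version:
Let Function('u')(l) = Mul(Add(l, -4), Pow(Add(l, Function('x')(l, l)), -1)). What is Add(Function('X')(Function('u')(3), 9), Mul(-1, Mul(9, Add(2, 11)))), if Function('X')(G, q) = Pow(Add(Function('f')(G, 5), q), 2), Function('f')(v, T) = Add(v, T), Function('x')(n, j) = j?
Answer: Rational(2677, 36) ≈ 74.361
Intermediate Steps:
Function('f')(v, T) = Add(T, v)
Function('u')(l) = Mul(Rational(1, 2), Pow(l, -1), Add(-4, l)) (Function('u')(l) = Mul(Add(l, -4), Pow(Add(l, l), -1)) = Mul(Add(-4, l), Pow(Mul(2, l), -1)) = Mul(Add(-4, l), Mul(Rational(1, 2), Pow(l, -1))) = Mul(Rational(1, 2), Pow(l, -1), Add(-4, l)))
Function('X')(G, q) = Pow(Add(5, G, q), 2) (Function('X')(G, q) = Pow(Add(Add(5, G), q), 2) = Pow(Add(5, G, q), 2))
Add(Function('X')(Function('u')(3), 9), Mul(-1, Mul(9, Add(2, 11)))) = Add(Pow(Add(5, Mul(Rational(1, 2), Pow(3, -1), Add(-4, 3)), 9), 2), Mul(-1, Mul(9, Add(2, 11)))) = Add(Pow(Add(5, Mul(Rational(1, 2), Rational(1, 3), -1), 9), 2), Mul(-1, Mul(9, 13))) = Add(Pow(Add(5, Rational(-1, 6), 9), 2), Mul(-1, 117)) = Add(Pow(Rational(83, 6), 2), -117) = Add(Rational(6889, 36), -117) = Rational(2677, 36)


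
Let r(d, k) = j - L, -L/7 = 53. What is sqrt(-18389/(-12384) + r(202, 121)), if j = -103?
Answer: 11*sqrt(2371966)/1032 ≈ 16.416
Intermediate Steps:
L = -371 (L = -7*53 = -371)
r(d, k) = 268 (r(d, k) = -103 - 1*(-371) = -103 + 371 = 268)
sqrt(-18389/(-12384) + r(202, 121)) = sqrt(-18389/(-12384) + 268) = sqrt(-18389*(-1/12384) + 268) = sqrt(18389/12384 + 268) = sqrt(3337301/12384) = 11*sqrt(2371966)/1032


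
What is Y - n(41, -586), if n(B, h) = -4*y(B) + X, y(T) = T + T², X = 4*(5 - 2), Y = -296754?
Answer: -289878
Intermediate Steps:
X = 12 (X = 4*3 = 12)
n(B, h) = 12 - 4*B*(1 + B) (n(B, h) = -4*B*(1 + B) + 12 = 12 - 4*B*(1 + B))
Y - n(41, -586) = -296754 - (12 - 4*41*(1 + 41)) = -296754 - (12 - 4*41*42) = -296754 - (12 - 6888) = -296754 - 1*(-6876) = -296754 + 6876 = -289878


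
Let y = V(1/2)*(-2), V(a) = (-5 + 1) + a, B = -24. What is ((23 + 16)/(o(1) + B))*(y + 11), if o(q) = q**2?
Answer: -702/23 ≈ -30.522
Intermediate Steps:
V(a) = -4 + a
y = 7 (y = (-4 + 1/2)*(-2) = -7/2*(-2) = 7)
((23 + 16)/(o(1) + B))*(y + 11) = ((23 + 16)/(1**2 - 24))*(7 + 11) = (39/(1 - 24))*18 = (39/(-23))*18 = (39*(-1/23))*18 = -39/23*18 = -702/23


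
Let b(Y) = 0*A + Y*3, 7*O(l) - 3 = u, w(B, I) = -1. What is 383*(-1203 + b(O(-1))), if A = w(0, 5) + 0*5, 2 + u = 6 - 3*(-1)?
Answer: -3213753/7 ≈ -4.5911e+5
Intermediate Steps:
u = 7 (u = -2 + (6 - 3*(-1)) = -2 + (6 + 3) = -2 + 9 = 7)
A = -1 (A = -1 + 0*5 = -1 + 0 = -1)
O(l) = 10/7 (O(l) = 3/7 + (1/7)*7 = 3/7 + 1 = 10/7)
b(Y) = 3*Y (b(Y) = 0*(-1) + Y*3 = 0 + 3*Y = 3*Y)
383*(-1203 + b(O(-1))) = 383*(-1203 + 3*(10/7)) = 383*(-1203 + 30/7) = 383*(-8391/7) = -3213753/7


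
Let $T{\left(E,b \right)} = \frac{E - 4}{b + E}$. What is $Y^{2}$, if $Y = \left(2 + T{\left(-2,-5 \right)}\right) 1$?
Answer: $\frac{400}{49} \approx 8.1633$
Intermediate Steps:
$T{\left(E,b \right)} = \frac{-4 + E}{E + b}$
$Y = \frac{20}{7}$ ($Y = \left(2 + \frac{-4 - 2}{-2 - 5}\right) 1 = \left(2 + \frac{1}{-7} \left(-6\right)\right) 1 = \left(2 - - \frac{6}{7}\right) 1 = \left(2 + \frac{6}{7}\right) 1 = \frac{20}{7} \cdot 1 = \frac{20}{7} \approx 2.8571$)
$Y^{2} = \left(\frac{20}{7}\right)^{2} = \frac{400}{49}$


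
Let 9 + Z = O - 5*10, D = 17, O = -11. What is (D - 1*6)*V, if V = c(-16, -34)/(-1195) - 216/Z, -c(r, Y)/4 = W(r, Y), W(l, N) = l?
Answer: 279004/8365 ≈ 33.354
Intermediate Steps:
c(r, Y) = -4*r
Z = -70 (Z = -9 + (-11 - 5*10) = -9 + (-11 - 50) = -9 - 61 = -70)
V = 25364/8365 (V = -4*(-16)/(-1195) - 216/(-70) = 64*(-1/1195) - 216*(-1/70) = -64/1195 + 108/35 = 25364/8365 ≈ 3.0322)
(D - 1*6)*V = (17 - 1*6)*(25364/8365) = (17 - 6)*(25364/8365) = 11*(25364/8365) = 279004/8365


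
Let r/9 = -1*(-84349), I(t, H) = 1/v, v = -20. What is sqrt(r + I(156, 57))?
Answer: sqrt(75914095)/10 ≈ 871.29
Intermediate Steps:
I(t, H) = -1/20 (I(t, H) = 1/(-20) = 1*(-1/20) = -1/20)
r = 759141 (r = 9*(-1*(-84349)) = 9*84349 = 759141)
sqrt(r + I(156, 57)) = sqrt(759141 - 1/20) = sqrt(15182819/20) = sqrt(75914095)/10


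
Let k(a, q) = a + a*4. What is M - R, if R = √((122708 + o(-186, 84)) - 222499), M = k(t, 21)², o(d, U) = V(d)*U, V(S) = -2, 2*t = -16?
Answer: 1600 - I*√99959 ≈ 1600.0 - 316.16*I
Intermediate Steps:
t = -8 (t = (½)*(-16) = -8)
k(a, q) = 5*a (k(a, q) = a + 4*a = 5*a)
o(d, U) = -2*U
M = 1600 (M = (5*(-8))² = (-40)² = 1600)
R = I*√99959 (R = √((122708 - 2*84) - 222499) = √((122708 - 168) - 222499) = √(122540 - 222499) = √(-99959) = I*√99959 ≈ 316.16*I)
M - R = 1600 - I*√99959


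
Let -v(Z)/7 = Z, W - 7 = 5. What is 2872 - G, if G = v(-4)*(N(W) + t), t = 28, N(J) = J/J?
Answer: 2060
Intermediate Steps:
W = 12 (W = 7 + 5 = 12)
v(Z) = -7*Z
N(J) = 1
G = 812 (G = (-7*(-4))*(1 + 28) = 28*29 = 812)
2872 - G = 2872 - 1*812 = 2872 - 812 = 2060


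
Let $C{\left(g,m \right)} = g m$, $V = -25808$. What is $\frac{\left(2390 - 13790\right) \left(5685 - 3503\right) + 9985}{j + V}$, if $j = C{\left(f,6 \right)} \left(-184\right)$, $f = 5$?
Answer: $\frac{24864815}{31328} \approx 793.69$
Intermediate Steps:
$j = -5520$ ($j = 5 \cdot 6 \left(-184\right) = 30 \left(-184\right) = -5520$)
$\frac{\left(2390 - 13790\right) \left(5685 - 3503\right) + 9985}{j + V} = \frac{\left(2390 - 13790\right) \left(5685 - 3503\right) + 9985}{-5520 - 25808} = \frac{\left(-11400\right) 2182 + 9985}{-31328} = \left(-24874800 + 9985\right) \left(- \frac{1}{31328}\right) = \left(-24864815\right) \left(- \frac{1}{31328}\right) = \frac{24864815}{31328}$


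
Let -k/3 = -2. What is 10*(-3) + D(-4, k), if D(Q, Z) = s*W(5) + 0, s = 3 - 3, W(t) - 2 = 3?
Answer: -30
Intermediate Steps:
k = 6 (k = -3*(-2) = 6)
W(t) = 5 (W(t) = 2 + 3 = 5)
s = 0
D(Q, Z) = 0 (D(Q, Z) = 0*5 + 0 = 0 + 0 = 0)
10*(-3) + D(-4, k) = 10*(-3) + 0 = -30 + 0 = -30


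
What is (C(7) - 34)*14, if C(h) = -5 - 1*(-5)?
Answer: -476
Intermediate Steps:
C(h) = 0 (C(h) = -5 + 5 = 0)
(C(7) - 34)*14 = (0 - 34)*14 = -34*14 = -476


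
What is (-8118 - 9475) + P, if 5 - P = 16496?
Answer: -34084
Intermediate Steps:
P = -16491 (P = 5 - 1*16496 = 5 - 16496 = -16491)
(-8118 - 9475) + P = (-8118 - 9475) - 16491 = -17593 - 16491 = -34084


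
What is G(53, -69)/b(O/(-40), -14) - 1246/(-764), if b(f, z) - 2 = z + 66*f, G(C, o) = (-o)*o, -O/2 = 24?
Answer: -1480697/21392 ≈ -69.217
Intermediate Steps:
O = -48 (O = -2*24 = -48)
G(C, o) = -o**2
b(f, z) = 2 + z + 66*f (b(f, z) = 2 + (z + 66*f) = 2 + z + 66*f)
G(53, -69)/b(O/(-40), -14) - 1246/(-764) = (-1*(-69)**2)/(2 - 14 + 66*(-48/(-40))) - 1246/(-764) = (-1*4761)/(2 - 14 + 66*(-48*(-1/40))) - 1246*(-1/764) = -4761/(2 - 14 + 66*(6/5)) + 623/382 = -4761/(2 - 14 + 396/5) + 623/382 = -4761/336/5 + 623/382 = -4761*5/336 + 623/382 = -7935/112 + 623/382 = -1480697/21392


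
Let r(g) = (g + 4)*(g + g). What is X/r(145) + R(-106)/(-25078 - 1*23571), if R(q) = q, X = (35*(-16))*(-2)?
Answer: 5906714/210212329 ≈ 0.028099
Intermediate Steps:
X = 1120 (X = -560*(-2) = 1120)
r(g) = 2*g*(4 + g) (r(g) = (4 + g)*(2*g) = 2*g*(4 + g))
X/r(145) + R(-106)/(-25078 - 1*23571) = 1120/((2*145*(4 + 145))) - 106/(-25078 - 1*23571) = 1120/((2*145*149)) - 106/(-25078 - 23571) = 1120/43210 - 106/(-48649) = 1120*(1/43210) - 106*(-1/48649) = 112/4321 + 106/48649 = 5906714/210212329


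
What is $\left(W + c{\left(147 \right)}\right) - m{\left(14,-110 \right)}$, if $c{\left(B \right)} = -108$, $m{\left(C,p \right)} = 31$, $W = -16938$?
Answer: $-17077$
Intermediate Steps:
$\left(W + c{\left(147 \right)}\right) - m{\left(14,-110 \right)} = \left(-16938 - 108\right) - 31 = -17046 - 31 = -17077$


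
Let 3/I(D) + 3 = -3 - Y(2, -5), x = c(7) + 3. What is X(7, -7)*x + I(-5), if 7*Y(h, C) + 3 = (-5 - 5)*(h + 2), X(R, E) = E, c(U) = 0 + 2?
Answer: -14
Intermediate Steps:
c(U) = 2
Y(h, C) = -23/7 - 10*h/7 (Y(h, C) = -3/7 + ((-5 - 5)*(h + 2))/7 = -3/7 + (-10*(2 + h))/7 = -3/7 + (-20 - 10*h)/7 = -3/7 + (-20/7 - 10*h/7) = -23/7 - 10*h/7)
x = 5 (x = 2 + 3 = 5)
I(D) = 21 (I(D) = 3/(-3 + (-3 - (-23/7 - 10/7*2))) = 3/(-3 + (-3 - (-23/7 - 20/7))) = 3/(-3 + (-3 - 1*(-43/7))) = 3/(-3 + (-3 + 43/7)) = 3/(-3 + 22/7) = 3/(1/7) = 3*7 = 21)
X(7, -7)*x + I(-5) = -7*5 + 21 = -35 + 21 = -14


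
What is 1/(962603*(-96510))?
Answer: -1/92900815530 ≈ -1.0764e-11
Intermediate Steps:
1/(962603*(-96510)) = (1/962603)*(-1/96510) = -1/92900815530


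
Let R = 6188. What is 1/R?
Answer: 1/6188 ≈ 0.00016160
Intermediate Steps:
1/R = 1/6188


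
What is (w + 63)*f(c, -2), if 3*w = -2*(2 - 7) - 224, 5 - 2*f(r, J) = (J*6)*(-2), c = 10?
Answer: 475/6 ≈ 79.167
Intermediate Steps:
f(r, J) = 5/2 + 6*J (f(r, J) = 5/2 - J*6*(-2)/2 = 5/2 - 6*J*(-2)/2 = 5/2 - (-6)*J = 5/2 + 6*J)
w = -214/3 (w = (-2*(2 - 7) - 224)/3 = (-2*(-5) - 224)/3 = (10 - 224)/3 = (1/3)*(-214) = -214/3 ≈ -71.333)
(w + 63)*f(c, -2) = (-214/3 + 63)*(5/2 + 6*(-2)) = -25*(5/2 - 12)/3 = -25/3*(-19/2) = 475/6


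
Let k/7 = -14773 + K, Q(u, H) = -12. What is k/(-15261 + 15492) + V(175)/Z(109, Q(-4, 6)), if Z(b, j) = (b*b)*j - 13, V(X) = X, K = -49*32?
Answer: -155332484/313687 ≈ -495.18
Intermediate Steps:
K = -1568
Z(b, j) = -13 + j*b² (Z(b, j) = b²*j - 13 = j*b² - 13 = -13 + j*b²)
k = -114387 (k = 7*(-14773 - 1568) = 7*(-16341) = -114387)
k/(-15261 + 15492) + V(175)/Z(109, Q(-4, 6)) = -114387/(-15261 + 15492) + 175/(-13 - 12*109²) = -114387/231 + 175/(-13 - 12*11881) = -114387*1/231 + 175/(-13 - 142572) = -5447/11 + 175/(-142585) = -5447/11 + 175*(-1/142585) = -5447/11 - 35/28517 = -155332484/313687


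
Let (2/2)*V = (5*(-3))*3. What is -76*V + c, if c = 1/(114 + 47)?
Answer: 550621/161 ≈ 3420.0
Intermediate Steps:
V = -45 (V = (5*(-3))*3 = -15*3 = -45)
c = 1/161 ≈ 0.0062112
-76*V + c = -76*(-45) + 1/161 = 3420 + 1/161 = 550621/161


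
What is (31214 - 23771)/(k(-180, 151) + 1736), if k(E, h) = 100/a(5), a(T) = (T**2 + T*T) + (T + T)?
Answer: 22329/5213 ≈ 4.2833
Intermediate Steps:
a(T) = 2*T + 2*T**2 (a(T) = (T**2 + T**2) + 2*T = 2*T**2 + 2*T = 2*T + 2*T**2)
k(E, h) = 5/3 (k(E, h) = 100/((2*5*(1 + 5))) = 100/((2*5*6)) = 100/60 = 100*(1/60) = 5/3)
(31214 - 23771)/(k(-180, 151) + 1736) = (31214 - 23771)/(5/3 + 1736) = 7443/(5213/3) = 7443*(3/5213) = 22329/5213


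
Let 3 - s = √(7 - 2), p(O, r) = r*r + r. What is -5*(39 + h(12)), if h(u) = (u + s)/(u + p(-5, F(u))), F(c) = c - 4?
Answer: -5485/28 + 5*√5/84 ≈ -195.76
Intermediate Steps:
F(c) = -4 + c
p(O, r) = r + r² (p(O, r) = r² + r = r + r²)
s = 3 - √5 (s = 3 - √(7 - 2) = 3 - √5 ≈ 0.76393)
h(u) = (3 + u - √5)/(u + (-4 + u)*(-3 + u)) (h(u) = (u + (3 - √5))/(u + (-4 + u)*(1 + (-4 + u))) = (3 + u - √5)/(u + (-4 + u)*(-3 + u)))
-5*(39 + h(12)) = -5*(39 + (3 + 12 - √5)/(12 + (-4 + 12)*(-3 + 12))) = -5*(39 + (15 - √5)/(12 + 8*9)) = -5*(39 + (15 - √5)/(12 + 72)) = -5*(39 + (15 - √5)/84) = -5*(39 + (5/28 - √5/84)) = -5*(1097/28 - √5/84) = -5485/28 + 5*√5/84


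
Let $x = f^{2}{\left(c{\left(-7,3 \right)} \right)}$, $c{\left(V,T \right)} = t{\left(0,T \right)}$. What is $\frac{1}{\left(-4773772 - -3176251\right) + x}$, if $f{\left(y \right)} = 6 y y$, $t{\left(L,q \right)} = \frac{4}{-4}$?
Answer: $- \frac{1}{1597485} \approx -6.2598 \cdot 10^{-7}$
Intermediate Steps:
$t{\left(L,q \right)} = -1$ ($t{\left(L,q \right)} = 4 \left(- \frac{1}{4}\right) = -1$)
$c{\left(V,T \right)} = -1$
$f{\left(y \right)} = 6 y^{2}$
$x = 36$ ($x = \left(6 \left(-1\right)^{2}\right)^{2} = \left(6 \cdot 1\right)^{2} = 6^{2} = 36$)
$\frac{1}{\left(-4773772 - -3176251\right) + x} = \frac{1}{\left(-4773772 - -3176251\right) + 36} = \frac{1}{\left(-4773772 + 3176251\right) + 36} = \frac{1}{-1597521 + 36} = \frac{1}{-1597485} = - \frac{1}{1597485}$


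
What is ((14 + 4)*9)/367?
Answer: 162/367 ≈ 0.44142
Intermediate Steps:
((14 + 4)*9)/367 = (18*9)*(1/367) = 162*(1/367) = 162/367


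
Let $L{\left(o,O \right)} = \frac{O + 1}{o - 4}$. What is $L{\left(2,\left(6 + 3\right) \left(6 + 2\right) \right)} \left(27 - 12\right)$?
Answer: $- \frac{1095}{2} \approx -547.5$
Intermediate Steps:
$L{\left(o,O \right)} = \frac{1 + O}{-4 + o}$
$L{\left(2,\left(6 + 3\right) \left(6 + 2\right) \right)} \left(27 - 12\right) = \frac{1 + \left(6 + 3\right) \left(6 + 2\right)}{-4 + 2} \left(27 - 12\right) = \frac{1 + 9 \cdot 8}{-2} \cdot 15 = - \frac{1 + 72}{2} \cdot 15 = \left(- \frac{1}{2}\right) 73 \cdot 15 = \left(- \frac{73}{2}\right) 15 = - \frac{1095}{2}$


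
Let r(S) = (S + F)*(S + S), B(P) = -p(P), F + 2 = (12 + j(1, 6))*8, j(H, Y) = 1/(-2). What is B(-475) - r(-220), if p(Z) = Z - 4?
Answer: -56721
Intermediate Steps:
j(H, Y) = -½
p(Z) = -4 + Z
F = 90 (F = -2 + (12 - ½)*8 = -2 + (23/2)*8 = -2 + 92 = 90)
B(P) = 4 - P (B(P) = -(-4 + P) = 4 - P)
r(S) = 2*S*(90 + S) (r(S) = (S + 90)*(S + S) = (90 + S)*(2*S) = 2*S*(90 + S))
B(-475) - r(-220) = (4 - 1*(-475)) - 2*(-220)*(90 - 220) = (4 + 475) - 2*(-220)*(-130) = 479 - 1*57200 = 479 - 57200 = -56721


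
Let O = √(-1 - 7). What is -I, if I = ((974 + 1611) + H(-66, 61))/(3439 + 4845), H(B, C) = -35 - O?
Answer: -1275/4142 + I*√2/4142 ≈ -0.30782 + 0.00034143*I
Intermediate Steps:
O = 2*I*√2 (O = √(-8) = 2*I*√2 ≈ 2.8284*I)
H(B, C) = -35 - 2*I*√2
I = 1275/4142 - I*√2/4142 (I = ((974 + 1611) + (-35 - 2*I*√2))/(3439 + 4845) = (2585 + (-35 - 2*I*√2))/8284 = (2550 - 2*I*√2)*(1/8284) = 1275/4142 - I*√2/4142 ≈ 0.30782 - 0.00034143*I)
-I = -(1275/4142 - I*√2/4142) = -1275/4142 + I*√2/4142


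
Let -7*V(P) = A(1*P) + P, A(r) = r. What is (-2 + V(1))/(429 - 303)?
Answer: -8/441 ≈ -0.018141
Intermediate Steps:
V(P) = -2*P/7 (V(P) = -(1*P + P)/7 = -(P + P)/7 = -2*P/7)
(-2 + V(1))/(429 - 303) = (-2 - 2/7*1)/(429 - 303) = (-2 - 2/7)/126 = -16/7*1/126 = -8/441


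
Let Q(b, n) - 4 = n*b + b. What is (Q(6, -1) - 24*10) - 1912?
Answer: -2148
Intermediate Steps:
Q(b, n) = 4 + b + b*n (Q(b, n) = 4 + (n*b + b) = 4 + (b*n + b) = 4 + (b + b*n) = 4 + b + b*n)
(Q(6, -1) - 24*10) - 1912 = ((4 + 6 + 6*(-1)) - 24*10) - 1912 = ((4 + 6 - 6) - 240) - 1912 = (4 - 240) - 1912 = -236 - 1912 = -2148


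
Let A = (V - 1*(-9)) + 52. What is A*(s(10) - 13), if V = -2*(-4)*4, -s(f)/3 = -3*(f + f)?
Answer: 15531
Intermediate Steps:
s(f) = 18*f (s(f) = -(-9)*(f + f) = -(-9)*2*f = -(-18)*f = 18*f)
V = 32 (V = 8*4 = 32)
A = 93 (A = (32 - 1*(-9)) + 52 = (32 + 9) + 52 = 41 + 52 = 93)
A*(s(10) - 13) = 93*(18*10 - 13) = 93*(180 - 13) = 93*167 = 15531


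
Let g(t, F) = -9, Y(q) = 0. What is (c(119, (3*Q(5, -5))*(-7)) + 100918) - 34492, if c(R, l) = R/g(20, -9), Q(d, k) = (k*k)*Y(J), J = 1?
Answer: 597715/9 ≈ 66413.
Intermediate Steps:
Q(d, k) = 0 (Q(d, k) = (k*k)*0 = k²*0 = 0)
c(R, l) = -R/9 (c(R, l) = R/(-9) = R*(-⅑) = -R/9)
(c(119, (3*Q(5, -5))*(-7)) + 100918) - 34492 = (-⅑*119 + 100918) - 34492 = (-119/9 + 100918) - 34492 = 908143/9 - 34492 = 597715/9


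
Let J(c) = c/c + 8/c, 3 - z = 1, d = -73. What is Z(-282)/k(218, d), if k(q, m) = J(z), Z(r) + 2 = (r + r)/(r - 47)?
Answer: -2/35 ≈ -0.057143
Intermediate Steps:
z = 2 (z = 3 - 1*1 = 3 - 1 = 2)
Z(r) = -2 + 2*r/(-47 + r) (Z(r) = -2 + (r + r)/(r - 47) = -2 + (2*r)/(-47 + r) = -2 + 2*r/(-47 + r))
J(c) = 1 + 8/c
k(q, m) = 5 (k(q, m) = (8 + 2)/2 = (1/2)*10 = 5)
Z(-282)/k(218, d) = (94/(-47 - 282))/5 = (94/(-329))*(1/5) = (94*(-1/329))*(1/5) = -2/7*1/5 = -2/35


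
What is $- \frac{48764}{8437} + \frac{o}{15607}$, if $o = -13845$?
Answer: $- \frac{877870013}{131676259} \approx -6.6669$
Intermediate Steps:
$- \frac{48764}{8437} + \frac{o}{15607} = - \frac{48764}{8437} - \frac{13845}{15607} = - \frac{877870013}{131676259}$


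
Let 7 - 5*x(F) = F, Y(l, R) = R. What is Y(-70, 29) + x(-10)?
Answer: 162/5 ≈ 32.400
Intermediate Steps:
x(F) = 7/5 - F/5
Y(-70, 29) + x(-10) = 29 + (7/5 - ⅕*(-10)) = 29 + (7/5 + 2) = 29 + 17/5 = 162/5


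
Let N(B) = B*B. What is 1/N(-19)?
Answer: 1/361 ≈ 0.0027701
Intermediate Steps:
N(B) = B**2
1/N(-19) = 1/((-19)**2) = 1/361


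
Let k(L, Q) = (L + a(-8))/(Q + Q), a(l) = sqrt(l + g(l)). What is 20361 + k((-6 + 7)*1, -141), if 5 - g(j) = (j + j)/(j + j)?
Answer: 5741801/282 - I/141 ≈ 20361.0 - 0.0070922*I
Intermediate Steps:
g(j) = 4 (g(j) = 5 - (j + j)/(j + j) = 5 - 2*j/(2*j) = 5 - 2*j*1/(2*j) = 5 - 1*1 = 5 - 1 = 4)
a(l) = sqrt(4 + l) (a(l) = sqrt(l + 4) = sqrt(4 + l))
k(L, Q) = (L + 2*I)/(2*Q) (k(L, Q) = (L + sqrt(4 - 8))/(Q + Q) = (L + sqrt(-4))/((2*Q)) = (L + 2*I)*(1/(2*Q)) = (L + 2*I)/(2*Q))
20361 + k((-6 + 7)*1, -141) = 20361 + (I + ((-6 + 7)*1)/2)/(-141) = 20361 - (I + (1*1)/2)/141 = 20361 - (I + (1/2)*1)/141 = 20361 - (I + 1/2)/141 = 20361 - (1/2 + I)/141 = 20361 + (-1/282 - I/141) = 5741801/282 - I/141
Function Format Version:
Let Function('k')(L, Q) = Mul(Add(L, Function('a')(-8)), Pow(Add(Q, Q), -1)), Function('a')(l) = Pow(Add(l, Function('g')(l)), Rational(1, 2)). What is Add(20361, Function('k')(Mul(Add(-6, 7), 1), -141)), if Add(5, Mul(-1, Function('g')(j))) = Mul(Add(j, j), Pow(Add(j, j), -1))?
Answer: Add(Rational(5741801, 282), Mul(Rational(-1, 141), I)) ≈ Add(20361., Mul(-0.0070922, I))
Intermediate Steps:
Function('g')(j) = 4 (Function('g')(j) = Add(5, Mul(-1, Mul(Add(j, j), Pow(Add(j, j), -1)))) = Add(5, Mul(-1, Mul(Mul(2, j), Pow(Mul(2, j), -1)))) = Add(5, Mul(-1, Mul(Mul(2, j), Mul(Rational(1, 2), Pow(j, -1))))) = Add(5, Mul(-1, 1)) = Add(5, -1) = 4)
Function('a')(l) = Pow(Add(4, l), Rational(1, 2)) (Function('a')(l) = Pow(Add(l, 4), Rational(1, 2)) = Pow(Add(4, l), Rational(1, 2)))
Function('k')(L, Q) = Mul(Rational(1, 2), Pow(Q, -1), Add(L, Mul(2, I))) (Function('k')(L, Q) = Mul(Add(L, Pow(Add(4, -8), Rational(1, 2))), Pow(Add(Q, Q), -1)) = Mul(Add(L, Pow(-4, Rational(1, 2))), Pow(Mul(2, Q), -1)) = Mul(Add(L, Mul(2, I)), Mul(Rational(1, 2), Pow(Q, -1))) = Mul(Rational(1, 2), Pow(Q, -1), Add(L, Mul(2, I))))
Add(20361, Function('k')(Mul(Add(-6, 7), 1), -141)) = Add(20361, Mul(Pow(-141, -1), Add(I, Mul(Rational(1, 2), Mul(Add(-6, 7), 1))))) = Add(20361, Mul(Rational(-1, 141), Add(I, Mul(Rational(1, 2), Mul(1, 1))))) = Add(20361, Mul(Rational(-1, 141), Add(I, Mul(Rational(1, 2), 1)))) = Add(20361, Mul(Rational(-1, 141), Add(I, Rational(1, 2)))) = Add(20361, Mul(Rational(-1, 141), Add(Rational(1, 2), I))) = Add(20361, Add(Rational(-1, 282), Mul(Rational(-1, 141), I))) = Add(Rational(5741801, 282), Mul(Rational(-1, 141), I))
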